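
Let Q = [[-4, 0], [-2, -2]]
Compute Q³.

[[-64, 0], [-56, -8]]

Q² = [[16, 0], [12, 4]]
Q³ = [[-64, 0], [-56, -8]]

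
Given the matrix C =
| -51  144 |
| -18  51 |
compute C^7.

[[-37179, 104976], [-13122, 37179]]

tr C = 0 and det C = -9, so the characteristic polynomial is λ² − (0)λ + (-9) with roots 3 and -3.
Eigenvectors give P = [[-8, 3], [-3, 1]] with P⁻¹ = [[1, -3], [3, -8]], and C = P·diag(3, -3)·P⁻¹.
Then C^7 = P·diag(2187, -2187)·P⁻¹ = [[-17496, -6561], [-6561, -2187]] · [[1, -3], [3, -8]] = [[-37179, 104976], [-13122, 37179]].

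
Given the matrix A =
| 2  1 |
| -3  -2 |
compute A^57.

A² = I (check: tr A = 0 and det A = -1), so A^57 = A since 57 is odd.

[[2, 1], [-3, -2]]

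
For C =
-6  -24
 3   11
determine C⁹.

[[-152856, -460104], [57513, 173051]]

tr C = 5 and det C = 6, so the characteristic polynomial is λ² − (5)λ + (6) with roots 3 and 2.
Eigenvectors give P = [[-8, -3], [3, 1]] with P⁻¹ = [[1, 3], [-3, -8]], and C = P·diag(3, 2)·P⁻¹.
Then C⁹ = P·diag(19683, 512)·P⁻¹ = [[-157464, -1536], [59049, 512]] · [[1, 3], [-3, -8]] = [[-152856, -460104], [57513, 173051]].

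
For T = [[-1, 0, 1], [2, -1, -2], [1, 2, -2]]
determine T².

[[2, 2, -3], [-6, -3, 8], [1, -6, 1]]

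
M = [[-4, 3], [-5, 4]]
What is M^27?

M² = I (check: tr M = 0 and det M = -1), so M^27 = M since 27 is odd.

[[-4, 3], [-5, 4]]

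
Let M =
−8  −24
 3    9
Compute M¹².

[[−8, −24], [3, 9]]

M² = M (a projection; rank 1, trace 1), so M¹² = M.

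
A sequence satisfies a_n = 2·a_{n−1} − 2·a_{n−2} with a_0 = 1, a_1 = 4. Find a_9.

With companion matrix M = [[2, −2], [1, 0]], [a_n, a_{n−1}]ᵀ = M·[a_{n−1}, a_{n−2}]ᵀ, so [a_9, a_8]ᵀ = M⁸·[a_1, a_0]ᵀ.
M⁸ = [[16, 0], [0, 16]], giving [a_9, a_8]ᵀ = [[64], [16]].

64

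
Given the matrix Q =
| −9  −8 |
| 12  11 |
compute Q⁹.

[[−39369, −39368], [59052, 59051]]

tr Q = 2 and det Q = −3, so the characteristic polynomial is λ² − (2)λ + (−3) with roots 3 and −1.
Eigenvectors give P = [[2, −1], [−3, 1]] with P⁻¹ = [[−1, −1], [−3, −2]], and Q = P·diag(3, −1)·P⁻¹.
Then Q⁹ = P·diag(19683, −1)·P⁻¹ = [[39366, 1], [−59049, −1]] · [[−1, −1], [−3, −2]] = [[−39369, −39368], [59052, 59051]].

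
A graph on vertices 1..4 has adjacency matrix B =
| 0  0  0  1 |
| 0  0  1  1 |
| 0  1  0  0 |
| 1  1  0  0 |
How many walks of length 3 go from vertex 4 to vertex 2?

The number of length-3 walks from vertex 4 to vertex 2 is entry (4,2) of B³, where B is the adjacency matrix.
B² = [[1, 1, 0, 0], [1, 2, 0, 0], [0, 0, 1, 1], [0, 0, 1, 2]]
B³ = [[0, 0, 1, 2], [0, 0, 2, 3], [1, 2, 0, 0], [2, 3, 0, 0]]

3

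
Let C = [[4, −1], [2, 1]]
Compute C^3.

[[46, −19], [38, −11]]

tr C = 5 and det C = 6, so the characteristic polynomial is λ² − (5)λ + (6) with roots 3 and 2.
Eigenvectors give P = [[1, −1], [1, −2]] with P⁻¹ = [[2, −1], [1, −1]], and C = P·diag(3, 2)·P⁻¹.
Then C^3 = P·diag(27, 8)·P⁻¹ = [[27, −8], [27, −16]] · [[2, −1], [1, −1]] = [[46, −19], [38, −11]].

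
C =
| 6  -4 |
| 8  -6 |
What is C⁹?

tr C = 0 and det C = -4, so the characteristic polynomial is λ² − (0)λ + (-4) with roots -2 and 2.
Eigenvectors give P = [[-1, 1], [-2, 1]] with P⁻¹ = [[1, -1], [2, -1]], and C = P·diag(-2, 2)·P⁻¹.
Then C⁹ = P·diag(-512, 512)·P⁻¹ = [[512, 512], [1024, 512]] · [[1, -1], [2, -1]] = [[1536, -1024], [2048, -1536]].

[[1536, -1024], [2048, -1536]]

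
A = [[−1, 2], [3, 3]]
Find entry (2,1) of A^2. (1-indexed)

6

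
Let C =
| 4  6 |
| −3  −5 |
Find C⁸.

tr C = −1 and det C = −2, so the characteristic polynomial is λ² − (−1)λ + (−2) with roots 1 and −2.
Eigenvectors give P = [[−2, 1], [1, −1]] with P⁻¹ = [[−1, −1], [−1, −2]], and C = P·diag(1, −2)·P⁻¹.
Then C⁸ = P·diag(1, 256)·P⁻¹ = [[−2, 256], [1, −256]] · [[−1, −1], [−1, −2]] = [[−254, −510], [255, 511]].

[[−254, −510], [255, 511]]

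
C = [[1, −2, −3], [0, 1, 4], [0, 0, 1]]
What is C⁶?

[[1, −12, −138], [0, 1, 24], [0, 0, 1]]

C = I + N where N = [[0, −2, −3], [0, 0, 4], [0, 0, 0]] is strictly upper-triangular, so N³ = 0.
(I + N)⁶ = I + 6·N + 15·N² = [[1, −12, −138], [0, 1, 24], [0, 0, 1]].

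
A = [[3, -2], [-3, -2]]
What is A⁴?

[[231, -50], [-75, 106]]

A² = [[15, -2], [-3, 10]]
A³ = [[51, -26], [-39, -14]]
A⁴ = [[231, -50], [-75, 106]]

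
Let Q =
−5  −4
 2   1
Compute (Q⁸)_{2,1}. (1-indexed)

−6560

tr Q = −4 and det Q = 3, so the characteristic polynomial is λ² − (−4)λ + (3) with roots −1 and −3.
Eigenvectors give P = [[−1, 2], [1, −1]] with P⁻¹ = [[1, 2], [1, 1]], and Q = P·diag(−1, −3)·P⁻¹.
Then Q⁸ = P·diag(1, 6561)·P⁻¹ = [[−1, 13122], [1, −6561]] · [[1, 2], [1, 1]] = [[13121, 13120], [−6560, −6559]].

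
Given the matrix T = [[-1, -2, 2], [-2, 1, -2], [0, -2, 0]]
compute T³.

T² = [[5, -4, 2], [0, 9, -6], [4, -2, 4]]
T³ = [[3, -18, 18], [-18, 21, -18], [0, -18, 12]]

[[3, -18, 18], [-18, 21, -18], [0, -18, 12]]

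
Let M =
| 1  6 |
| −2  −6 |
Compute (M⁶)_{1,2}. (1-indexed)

tr M = −5 and det M = 6, so the characteristic polynomial is λ² − (−5)λ + (6) with roots −2 and −3.
Eigenvectors give P = [[−2, −3], [1, 2]] with P⁻¹ = [[−2, −3], [1, 2]], and M = P·diag(−2, −3)·P⁻¹.
Then M⁶ = P·diag(64, 729)·P⁻¹ = [[−128, −2187], [64, 1458]] · [[−2, −3], [1, 2]] = [[−1931, −3990], [1330, 2724]].

−3990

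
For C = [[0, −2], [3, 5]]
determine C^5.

tr C = 5 and det C = 6, so the characteristic polynomial is λ² − (5)λ + (6) with roots 3 and 2.
Eigenvectors give P = [[−2, 1], [3, −1]] with P⁻¹ = [[1, 1], [3, 2]], and C = P·diag(3, 2)·P⁻¹.
Then C^5 = P·diag(243, 32)·P⁻¹ = [[−486, 32], [729, −32]] · [[1, 1], [3, 2]] = [[−390, −422], [633, 665]].

[[−390, −422], [633, 665]]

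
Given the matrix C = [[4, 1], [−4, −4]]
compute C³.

[[48, 12], [−48, −48]]

C² = [[12, 0], [0, 12]]
C³ = [[48, 12], [−48, −48]]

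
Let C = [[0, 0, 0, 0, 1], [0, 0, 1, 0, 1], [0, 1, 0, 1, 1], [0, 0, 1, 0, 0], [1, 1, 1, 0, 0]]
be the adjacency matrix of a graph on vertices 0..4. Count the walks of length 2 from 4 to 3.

The number of length-2 walks from vertex 4 to vertex 3 is entry (4,3) of C², where C is the adjacency matrix.
C² = [[1, 1, 1, 0, 0], [1, 2, 1, 1, 1], [1, 1, 3, 0, 1], [0, 1, 0, 1, 1], [0, 1, 1, 1, 3]]

1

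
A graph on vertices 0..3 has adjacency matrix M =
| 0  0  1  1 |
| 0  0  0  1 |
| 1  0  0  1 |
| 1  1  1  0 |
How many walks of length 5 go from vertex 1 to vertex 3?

The number of length-5 walks from vertex 1 to vertex 3 is entry (1,3) of M⁵, where M is the adjacency matrix.
M² = [[2, 1, 1, 1], [1, 1, 1, 0], [1, 1, 2, 1], [1, 0, 1, 3]]
M³ = [[2, 1, 3, 4], [1, 0, 1, 3], [3, 1, 2, 4], [4, 3, 4, 2]]
M⁴ = [[7, 4, 6, 6], [4, 3, 4, 2], [6, 4, 7, 6], [6, 2, 6, 11]]
M⁵ = [[12, 6, 13, 17], [6, 2, 6, 11], [13, 6, 12, 17], [17, 11, 17, 14]]

11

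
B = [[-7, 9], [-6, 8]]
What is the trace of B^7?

tr B = 1 and det B = -2, so the characteristic polynomial is λ² − (1)λ + (-2) with roots 2 and -1.
Eigenvectors give P = [[1, 3], [1, 2]] with P⁻¹ = [[-2, 3], [1, -1]], and B = P·diag(2, -1)·P⁻¹.
Then B^7 = P·diag(128, -1)·P⁻¹ = [[128, -3], [128, -2]] · [[-2, 3], [1, -1]] = [[-259, 387], [-258, 386]].

127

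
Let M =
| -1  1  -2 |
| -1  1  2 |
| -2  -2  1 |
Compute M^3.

M^2 = [[4, 4, 2], [-4, -4, 6], [2, -6, 1]]
M^3 = [[-12, 4, 2], [-4, -20, 6], [2, -6, -15]]

[[-12, 4, 2], [-4, -20, 6], [2, -6, -15]]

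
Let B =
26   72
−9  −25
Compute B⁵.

tr B = 1 and det B = −2, so the characteristic polynomial is λ² − (1)λ + (−2) with roots −1 and 2.
Eigenvectors give P = [[8, 3], [−3, −1]] with P⁻¹ = [[−1, −3], [3, 8]], and B = P·diag(−1, 2)·P⁻¹.
Then B⁵ = P·diag(−1, 32)·P⁻¹ = [[−8, 96], [3, −32]] · [[−1, −3], [3, 8]] = [[296, 792], [−99, −265]].

[[296, 792], [−99, −265]]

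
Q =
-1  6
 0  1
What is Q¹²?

Q² = I (check: tr Q = 0 and det Q = -1), so Q¹² = I since 12 is even.

[[1, 0], [0, 1]]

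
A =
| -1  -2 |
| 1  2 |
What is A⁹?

A² = A (a projection; rank 1, trace 1), so A⁹ = A.

[[-1, -2], [1, 2]]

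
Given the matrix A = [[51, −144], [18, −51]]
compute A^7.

[[37179, −104976], [13122, −37179]]

tr A = 0 and det A = −9, so the characteristic polynomial is λ² − (0)λ + (−9) with roots −3 and 3.
Eigenvectors give P = [[−8, 3], [−3, 1]] with P⁻¹ = [[1, −3], [3, −8]], and A = P·diag(−3, 3)·P⁻¹.
Then A^7 = P·diag(−2187, 2187)·P⁻¹ = [[17496, 6561], [6561, 2187]] · [[1, −3], [3, −8]] = [[37179, −104976], [13122, −37179]].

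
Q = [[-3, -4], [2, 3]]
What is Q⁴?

Q² = I (check: tr Q = 0 and det Q = -1), so Q⁴ = I since 4 is even.

[[1, 0], [0, 1]]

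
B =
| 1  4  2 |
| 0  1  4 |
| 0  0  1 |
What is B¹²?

B = I + N where N = [[0, 4, 2], [0, 0, 4], [0, 0, 0]] is strictly upper-triangular, so N³ = 0.
(I + N)¹² = I + 12·N + 66·N² = [[1, 48, 1080], [0, 1, 48], [0, 0, 1]].

[[1, 48, 1080], [0, 1, 48], [0, 0, 1]]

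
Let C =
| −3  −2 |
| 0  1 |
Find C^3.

C^2 = [[9, 4], [0, 1]]
C^3 = [[−27, −14], [0, 1]]

[[−27, −14], [0, 1]]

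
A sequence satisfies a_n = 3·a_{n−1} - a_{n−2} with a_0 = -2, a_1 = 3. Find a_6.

With companion matrix Q = [[3, -1], [1, 0]], [a_n, a_{n−1}]ᵀ = Q·[a_{n−1}, a_{n−2}]ᵀ, so [a_6, a_5]ᵀ = Q⁵·[a_1, a_0]ᵀ.
Q⁵ = [[144, -55], [55, -21]], giving [a_6, a_5]ᵀ = [[542], [207]].

542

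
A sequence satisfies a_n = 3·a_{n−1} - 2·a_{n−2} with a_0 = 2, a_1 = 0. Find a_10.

With companion matrix Q = [[3, -2], [1, 0]], [a_n, a_{n−1}]ᵀ = Q·[a_{n−1}, a_{n−2}]ᵀ, so [a_10, a_9]ᵀ = Q⁹·[a_1, a_0]ᵀ.
Q⁹ = [[1023, -1022], [511, -510]], giving [a_10, a_9]ᵀ = [[-2044], [-1020]].

-2044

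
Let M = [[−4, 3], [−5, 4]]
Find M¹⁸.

M² = I (check: tr M = 0 and det M = −1), so M¹⁸ = I since 18 is even.

[[1, 0], [0, 1]]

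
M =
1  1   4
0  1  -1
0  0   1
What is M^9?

[[1, 9, 0], [0, 1, -9], [0, 0, 1]]

M = I + N where N = [[0, 1, 4], [0, 0, -1], [0, 0, 0]] is strictly upper-triangular, so N^3 = 0.
(I + N)^9 = I + 9·N + 36·N^2 = [[1, 9, 0], [0, 1, -9], [0, 0, 1]].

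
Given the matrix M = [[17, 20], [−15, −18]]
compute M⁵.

[[857, 1100], [−825, −1068]]

tr M = −1 and det M = −6, so the characteristic polynomial is λ² − (−1)λ + (−6) with roots 2 and −3.
Eigenvectors give P = [[4, −1], [−3, 1]] with P⁻¹ = [[1, 1], [3, 4]], and M = P·diag(2, −3)·P⁻¹.
Then M⁵ = P·diag(32, −243)·P⁻¹ = [[128, 243], [−96, −243]] · [[1, 1], [3, 4]] = [[857, 1100], [−825, −1068]].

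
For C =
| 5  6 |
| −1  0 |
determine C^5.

[[665, 1266], [−211, −390]]

tr C = 5 and det C = 6, so the characteristic polynomial is λ² − (5)λ + (6) with roots 2 and 3.
Eigenvectors give P = [[−2, 3], [1, −1]] with P⁻¹ = [[1, 3], [1, 2]], and C = P·diag(2, 3)·P⁻¹.
Then C^5 = P·diag(32, 243)·P⁻¹ = [[−64, 729], [32, −243]] · [[1, 3], [1, 2]] = [[665, 1266], [−211, −390]].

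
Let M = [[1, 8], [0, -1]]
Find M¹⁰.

M² = I (check: tr M = 0 and det M = -1), so M¹⁰ = I since 10 is even.

[[1, 0], [0, 1]]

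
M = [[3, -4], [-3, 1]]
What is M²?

[[21, -16], [-12, 13]]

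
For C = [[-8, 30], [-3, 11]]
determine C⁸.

[[-2294, 7650], [-765, 2551]]

tr C = 3 and det C = 2, so the characteristic polynomial is λ² − (3)λ + (2) with roots 2 and 1.
Eigenvectors give P = [[3, 10], [1, 3]] with P⁻¹ = [[-3, 10], [1, -3]], and C = P·diag(2, 1)·P⁻¹.
Then C⁸ = P·diag(256, 1)·P⁻¹ = [[768, 10], [256, 3]] · [[-3, 10], [1, -3]] = [[-2294, 7650], [-765, 2551]].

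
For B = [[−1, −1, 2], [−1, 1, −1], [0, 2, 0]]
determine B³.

[[−6, 0, 0], [0, −6, 0], [0, 0, −6]]

B² = [[2, 4, −1], [0, 0, −3], [−2, 2, −2]]
B³ = [[−6, 0, 0], [0, −6, 0], [0, 0, −6]]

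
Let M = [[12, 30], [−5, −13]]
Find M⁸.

[[−12354, −37830], [6305, 19171]]

tr M = −1 and det M = −6, so the characteristic polynomial is λ² − (−1)λ + (−6) with roots −3 and 2.
Eigenvectors give P = [[−2, 3], [1, −1]] with P⁻¹ = [[1, 3], [1, 2]], and M = P·diag(−3, 2)·P⁻¹.
Then M⁸ = P·diag(6561, 256)·P⁻¹ = [[−13122, 768], [6561, −256]] · [[1, 3], [1, 2]] = [[−12354, −37830], [6305, 19171]].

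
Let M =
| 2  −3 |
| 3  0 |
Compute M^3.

[[−28, 15], [−15, −18]]

M^2 = [[−5, −6], [6, −9]]
M^3 = [[−28, 15], [−15, −18]]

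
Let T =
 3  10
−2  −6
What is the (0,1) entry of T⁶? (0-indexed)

−630

tr T = −3 and det T = 2, so the characteristic polynomial is λ² − (−3)λ + (2) with roots −1 and −2.
Eigenvectors give P = [[−5, −2], [2, 1]] with P⁻¹ = [[−1, −2], [2, 5]], and T = P·diag(−1, −2)·P⁻¹.
Then T⁶ = P·diag(1, 64)·P⁻¹ = [[−5, −128], [2, 64]] · [[−1, −2], [2, 5]] = [[−251, −630], [126, 316]].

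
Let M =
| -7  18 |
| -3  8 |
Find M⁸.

[[-509, 1530], [-255, 766]]

tr M = 1 and det M = -2, so the characteristic polynomial is λ² − (1)λ + (-2) with roots -1 and 2.
Eigenvectors give P = [[3, 2], [1, 1]] with P⁻¹ = [[1, -2], [-1, 3]], and M = P·diag(-1, 2)·P⁻¹.
Then M⁸ = P·diag(1, 256)·P⁻¹ = [[3, 512], [1, 256]] · [[1, -2], [-1, 3]] = [[-509, 1530], [-255, 766]].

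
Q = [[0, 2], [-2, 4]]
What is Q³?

[[-16, 24], [-24, 32]]

Q² = [[-4, 8], [-8, 12]]
Q³ = [[-16, 24], [-24, 32]]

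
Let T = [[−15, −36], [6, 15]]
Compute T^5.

tr T = 0 and det T = −9, so the characteristic polynomial is λ² − (0)λ + (−9) with roots 3 and −3.
Eigenvectors give P = [[−2, −3], [1, 1]] with P⁻¹ = [[1, 3], [−1, −2]], and T = P·diag(3, −3)·P⁻¹.
Then T^5 = P·diag(243, −243)·P⁻¹ = [[−486, 729], [243, −243]] · [[1, 3], [−1, −2]] = [[−1215, −2916], [486, 1215]].

[[−1215, −2916], [486, 1215]]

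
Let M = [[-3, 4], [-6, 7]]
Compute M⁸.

[[-13119, 13120], [-19680, 19681]]

tr M = 4 and det M = 3, so the characteristic polynomial is λ² − (4)λ + (3) with roots 3 and 1.
Eigenvectors give P = [[-2, 1], [-3, 1]] with P⁻¹ = [[1, -1], [3, -2]], and M = P·diag(3, 1)·P⁻¹.
Then M⁸ = P·diag(6561, 1)·P⁻¹ = [[-13122, 1], [-19683, 1]] · [[1, -1], [3, -2]] = [[-13119, 13120], [-19680, 19681]].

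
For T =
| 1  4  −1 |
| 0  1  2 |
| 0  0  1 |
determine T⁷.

[[1, 28, 161], [0, 1, 14], [0, 0, 1]]

T = I + N where N = [[0, 4, −1], [0, 0, 2], [0, 0, 0]] is strictly upper-triangular, so N³ = 0.
(I + N)⁷ = I + 7·N + 21·N² = [[1, 28, 161], [0, 1, 14], [0, 0, 1]].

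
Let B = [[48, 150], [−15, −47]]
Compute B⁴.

tr B = 1 and det B = −6, so the characteristic polynomial is λ² − (1)λ + (−6) with roots 3 and −2.
Eigenvectors give P = [[10, −3], [−3, 1]] with P⁻¹ = [[1, 3], [3, 10]], and B = P·diag(3, −2)·P⁻¹.
Then B⁴ = P·diag(81, 16)·P⁻¹ = [[810, −48], [−243, 16]] · [[1, 3], [3, 10]] = [[666, 1950], [−195, −569]].

[[666, 1950], [−195, −569]]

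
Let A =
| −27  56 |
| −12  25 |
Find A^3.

tr A = −2 and det A = −3, so the characteristic polynomial is λ² − (−2)λ + (−3) with roots 1 and −3.
Eigenvectors give P = [[2, 7], [1, 3]] with P⁻¹ = [[−3, 7], [1, −2]], and A = P·diag(1, −3)·P⁻¹.
Then A^3 = P·diag(1, −27)·P⁻¹ = [[2, −189], [1, −81]] · [[−3, 7], [1, −2]] = [[−195, 392], [−84, 169]].

[[−195, 392], [−84, 169]]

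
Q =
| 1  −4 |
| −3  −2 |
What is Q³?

Q² = [[13, 4], [3, 16]]
Q³ = [[1, −60], [−45, −44]]

[[1, −60], [−45, −44]]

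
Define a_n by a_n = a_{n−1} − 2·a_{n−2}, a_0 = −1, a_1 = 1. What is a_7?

17

With companion matrix T = [[1, −2], [1, 0]], [a_n, a_{n−1}]ᵀ = T·[a_{n−1}, a_{n−2}]ᵀ, so [a_7, a_6]ᵀ = T⁶·[a_1, a_0]ᵀ.
T⁶ = [[7, −10], [5, 2]], giving [a_7, a_6]ᵀ = [[17], [3]].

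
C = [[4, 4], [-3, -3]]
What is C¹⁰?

[[4, 4], [-3, -3]]

C² = C (a projection; rank 1, trace 1), so C¹⁰ = C.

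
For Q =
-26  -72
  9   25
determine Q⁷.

tr Q = -1 and det Q = -2, so the characteristic polynomial is λ² − (-1)λ + (-2) with roots 1 and -2.
Eigenvectors give P = [[8, 3], [-3, -1]] with P⁻¹ = [[-1, -3], [3, 8]], and Q = P·diag(1, -2)·P⁻¹.
Then Q⁷ = P·diag(1, -128)·P⁻¹ = [[8, -384], [-3, 128]] · [[-1, -3], [3, 8]] = [[-1160, -3096], [387, 1033]].

[[-1160, -3096], [387, 1033]]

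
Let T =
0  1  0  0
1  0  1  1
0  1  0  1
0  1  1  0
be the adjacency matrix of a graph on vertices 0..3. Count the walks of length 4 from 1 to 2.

The number of length-4 walks from vertex 1 to vertex 2 is entry (1,2) of T⁴, where T is the adjacency matrix.
T² = [[1, 0, 1, 1], [0, 3, 1, 1], [1, 1, 2, 1], [1, 1, 1, 2]]
T³ = [[0, 3, 1, 1], [3, 2, 4, 4], [1, 4, 2, 3], [1, 4, 3, 2]]
T⁴ = [[3, 2, 4, 4], [2, 11, 6, 6], [4, 6, 7, 6], [4, 6, 6, 7]]

6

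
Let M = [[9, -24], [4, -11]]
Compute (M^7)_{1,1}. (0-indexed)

-6563

tr M = -2 and det M = -3, so the characteristic polynomial is λ² − (-2)λ + (-3) with roots -3 and 1.
Eigenvectors give P = [[2, 3], [1, 1]] with P⁻¹ = [[-1, 3], [1, -2]], and M = P·diag(-3, 1)·P⁻¹.
Then M^7 = P·diag(-2187, 1)·P⁻¹ = [[-4374, 3], [-2187, 1]] · [[-1, 3], [1, -2]] = [[4377, -13128], [2188, -6563]].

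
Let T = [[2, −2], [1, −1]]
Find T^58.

[[2, −2], [1, −1]]

T² = T (a projection; rank 1, trace 1), so T^58 = T.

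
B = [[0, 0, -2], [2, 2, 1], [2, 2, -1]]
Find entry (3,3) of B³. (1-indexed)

-1

B² = [[-4, -4, 2], [6, 6, -3], [2, 2, -1]]
B³ = [[-4, -4, 2], [6, 6, -3], [2, 2, -1]]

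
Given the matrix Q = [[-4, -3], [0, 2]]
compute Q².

[[16, 6], [0, 4]]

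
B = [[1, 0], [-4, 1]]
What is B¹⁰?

B = I + N where N = [[0, 0], [-4, 0]] is strictly lower-triangular, so N² = 0.
(I + N)¹⁰ = I + 10·N = [[1, 0], [-40, 1]].

[[1, 0], [-40, 1]]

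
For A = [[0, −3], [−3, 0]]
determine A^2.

[[9, 0], [0, 9]]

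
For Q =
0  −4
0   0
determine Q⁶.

[[0, 0], [0, 0]]

Q is strictly triangular, hence nilpotent: Q² = 0, so Q⁶ = 0.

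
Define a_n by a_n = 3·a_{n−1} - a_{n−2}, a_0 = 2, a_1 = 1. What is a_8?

233

With companion matrix A = [[3, -1], [1, 0]], [a_n, a_{n−1}]ᵀ = A·[a_{n−1}, a_{n−2}]ᵀ, so [a_8, a_7]ᵀ = A⁷·[a_1, a_0]ᵀ.
A⁷ = [[987, -377], [377, -144]], giving [a_8, a_7]ᵀ = [[233], [89]].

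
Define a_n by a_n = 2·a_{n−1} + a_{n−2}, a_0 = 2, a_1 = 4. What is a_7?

With companion matrix T = [[2, 1], [1, 0]], [a_n, a_{n−1}]ᵀ = T·[a_{n−1}, a_{n−2}]ᵀ, so [a_7, a_6]ᵀ = T^6·[a_1, a_0]ᵀ.
T^6 = [[169, 70], [70, 29]], giving [a_7, a_6]ᵀ = [[816], [338]].

816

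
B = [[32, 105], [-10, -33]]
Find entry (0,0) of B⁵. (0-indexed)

tr B = -1 and det B = -6, so the characteristic polynomial is λ² − (-1)λ + (-6) with roots 2 and -3.
Eigenvectors give P = [[7, -3], [-2, 1]] with P⁻¹ = [[1, 3], [2, 7]], and B = P·diag(2, -3)·P⁻¹.
Then B⁵ = P·diag(32, -243)·P⁻¹ = [[224, 729], [-64, -243]] · [[1, 3], [2, 7]] = [[1682, 5775], [-550, -1893]].

1682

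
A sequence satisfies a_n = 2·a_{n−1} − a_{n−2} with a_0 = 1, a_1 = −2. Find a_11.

With companion matrix A = [[2, −1], [1, 0]], [a_n, a_{n−1}]ᵀ = A·[a_{n−1}, a_{n−2}]ᵀ, so [a_11, a_10]ᵀ = A^10·[a_1, a_0]ᵀ.
A^10 = [[11, −10], [10, −9]], giving [a_11, a_10]ᵀ = [[−32], [−29]].

−32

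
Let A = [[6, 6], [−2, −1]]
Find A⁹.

[[77196, 115026], [−38342, −57001]]

tr A = 5 and det A = 6, so the characteristic polynomial is λ² − (5)λ + (6) with roots 3 and 2.
Eigenvectors give P = [[2, −3], [−1, 2]] with P⁻¹ = [[2, 3], [1, 2]], and A = P·diag(3, 2)·P⁻¹.
Then A⁹ = P·diag(19683, 512)·P⁻¹ = [[39366, −1536], [−19683, 1024]] · [[2, 3], [1, 2]] = [[77196, 115026], [−38342, −57001]].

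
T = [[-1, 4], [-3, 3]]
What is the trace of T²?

-14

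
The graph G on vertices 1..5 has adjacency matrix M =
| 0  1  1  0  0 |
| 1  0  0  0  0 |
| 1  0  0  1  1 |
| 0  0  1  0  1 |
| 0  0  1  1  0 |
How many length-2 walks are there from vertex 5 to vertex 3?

The number of length-2 walks from vertex 5 to vertex 3 is entry (5,3) of M², where M is the adjacency matrix.
M² = [[2, 0, 0, 1, 1], [0, 1, 1, 0, 0], [0, 1, 3, 1, 1], [1, 0, 1, 2, 1], [1, 0, 1, 1, 2]]

1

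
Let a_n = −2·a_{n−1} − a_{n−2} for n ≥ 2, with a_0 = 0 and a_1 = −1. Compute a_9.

With companion matrix Q = [[−2, −1], [1, 0]], [a_n, a_{n−1}]ᵀ = Q·[a_{n−1}, a_{n−2}]ᵀ, so [a_9, a_8]ᵀ = Q⁸·[a_1, a_0]ᵀ.
Q⁸ = [[9, 8], [−8, −7]], giving [a_9, a_8]ᵀ = [[−9], [8]].

−9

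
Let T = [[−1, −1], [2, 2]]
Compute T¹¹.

T² = T (a projection; rank 1, trace 1), so T¹¹ = T.

[[−1, −1], [2, 2]]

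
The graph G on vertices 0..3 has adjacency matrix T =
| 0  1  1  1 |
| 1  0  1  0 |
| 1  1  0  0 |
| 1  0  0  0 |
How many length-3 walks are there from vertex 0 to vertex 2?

The number of length-3 walks from vertex 0 to vertex 2 is entry (0,2) of T³, where T is the adjacency matrix.
T² = [[3, 1, 1, 0], [1, 2, 1, 1], [1, 1, 2, 1], [0, 1, 1, 1]]
T³ = [[2, 4, 4, 3], [4, 2, 3, 1], [4, 3, 2, 1], [3, 1, 1, 0]]

4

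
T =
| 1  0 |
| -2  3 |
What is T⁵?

tr T = 4 and det T = 3, so the characteristic polynomial is λ² − (4)λ + (3) with roots 3 and 1.
Eigenvectors give P = [[0, 1], [-1, 1]] with P⁻¹ = [[1, -1], [1, 0]], and T = P·diag(3, 1)·P⁻¹.
Then T⁵ = P·diag(243, 1)·P⁻¹ = [[0, 1], [-243, 1]] · [[1, -1], [1, 0]] = [[1, 0], [-242, 243]].

[[1, 0], [-242, 243]]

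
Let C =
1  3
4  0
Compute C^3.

C^2 = [[13, 3], [4, 12]]
C^3 = [[25, 39], [52, 12]]

[[25, 39], [52, 12]]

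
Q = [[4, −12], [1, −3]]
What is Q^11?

[[4, −12], [1, −3]]

Q² = Q (a projection; rank 1, trace 1), so Q^11 = Q.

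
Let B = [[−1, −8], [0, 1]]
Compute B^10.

[[1, 0], [0, 1]]

B² = I (check: tr B = 0 and det B = −1), so B^10 = I since 10 is even.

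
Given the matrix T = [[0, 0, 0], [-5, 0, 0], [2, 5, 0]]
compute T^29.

T is strictly triangular, hence nilpotent: T^3 = 0, so T^29 = 0.

[[0, 0, 0], [0, 0, 0], [0, 0, 0]]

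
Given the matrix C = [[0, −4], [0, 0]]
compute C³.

[[0, 0], [0, 0]]

C is strictly triangular, hence nilpotent: C² = 0, so C³ = 0.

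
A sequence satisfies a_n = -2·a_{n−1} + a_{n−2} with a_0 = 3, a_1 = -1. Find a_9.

With companion matrix A = [[-2, 1], [1, 0]], [a_n, a_{n−1}]ᵀ = A·[a_{n−1}, a_{n−2}]ᵀ, so [a_9, a_8]ᵀ = A⁸·[a_1, a_0]ᵀ.
A⁸ = [[985, -408], [-408, 169]], giving [a_9, a_8]ᵀ = [[-2209], [915]].

-2209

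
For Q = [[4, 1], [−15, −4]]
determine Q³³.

[[4, 1], [−15, −4]]

Q² = I (check: tr Q = 0 and det Q = −1), so Q³³ = Q since 33 is odd.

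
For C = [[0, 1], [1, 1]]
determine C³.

[[1, 2], [2, 3]]

C² = [[1, 1], [1, 2]]
C³ = [[1, 2], [2, 3]]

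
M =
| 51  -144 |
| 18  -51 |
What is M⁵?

[[4131, -11664], [1458, -4131]]

tr M = 0 and det M = -9, so the characteristic polynomial is λ² − (0)λ + (-9) with roots -3 and 3.
Eigenvectors give P = [[-8, 3], [-3, 1]] with P⁻¹ = [[1, -3], [3, -8]], and M = P·diag(-3, 3)·P⁻¹.
Then M⁵ = P·diag(-243, 243)·P⁻¹ = [[1944, 729], [729, 243]] · [[1, -3], [3, -8]] = [[4131, -11664], [1458, -4131]].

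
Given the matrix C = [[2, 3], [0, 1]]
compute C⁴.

[[16, 45], [0, 1]]

C² = [[4, 9], [0, 1]]
C³ = [[8, 21], [0, 1]]
C⁴ = [[16, 45], [0, 1]]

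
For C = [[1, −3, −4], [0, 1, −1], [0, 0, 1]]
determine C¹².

C = I + N where N = [[0, −3, −4], [0, 0, −1], [0, 0, 0]] is strictly upper-triangular, so N³ = 0.
(I + N)¹² = I + 12·N + 66·N² = [[1, −36, 150], [0, 1, −12], [0, 0, 1]].

[[1, −36, 150], [0, 1, −12], [0, 0, 1]]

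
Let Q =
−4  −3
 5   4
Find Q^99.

[[−4, −3], [5, 4]]

Q² = I (check: tr Q = 0 and det Q = −1), so Q^99 = Q since 99 is odd.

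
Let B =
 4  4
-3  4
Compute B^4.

[[-752, 256], [-192, -752]]

B^2 = [[4, 32], [-24, 4]]
B^3 = [[-80, 144], [-108, -80]]
B^4 = [[-752, 256], [-192, -752]]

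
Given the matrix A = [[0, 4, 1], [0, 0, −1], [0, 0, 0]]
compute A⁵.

A is strictly triangular, hence nilpotent: A³ = 0, so A⁵ = 0.

[[0, 0, 0], [0, 0, 0], [0, 0, 0]]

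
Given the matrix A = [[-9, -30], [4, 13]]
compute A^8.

[[-32799, -98400], [13120, 39361]]

tr A = 4 and det A = 3, so the characteristic polynomial is λ² − (4)λ + (3) with roots 1 and 3.
Eigenvectors give P = [[-3, 5], [1, -2]] with P⁻¹ = [[-2, -5], [-1, -3]], and A = P·diag(1, 3)·P⁻¹.
Then A^8 = P·diag(1, 6561)·P⁻¹ = [[-3, 32805], [1, -13122]] · [[-2, -5], [-1, -3]] = [[-32799, -98400], [13120, 39361]].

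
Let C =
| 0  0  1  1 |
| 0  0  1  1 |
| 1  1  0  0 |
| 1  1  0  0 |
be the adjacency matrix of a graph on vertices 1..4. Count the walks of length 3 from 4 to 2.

The number of length-3 walks from vertex 4 to vertex 2 is entry (4,2) of C³, where C is the adjacency matrix.
C² = [[2, 2, 0, 0], [2, 2, 0, 0], [0, 0, 2, 2], [0, 0, 2, 2]]
C³ = [[0, 0, 4, 4], [0, 0, 4, 4], [4, 4, 0, 0], [4, 4, 0, 0]]

4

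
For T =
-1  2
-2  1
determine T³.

T² = [[-3, 0], [0, -3]]
T³ = [[3, -6], [6, -3]]

[[3, -6], [6, -3]]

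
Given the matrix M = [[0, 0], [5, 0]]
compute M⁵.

[[0, 0], [0, 0]]

M is strictly triangular, hence nilpotent: M² = 0, so M⁵ = 0.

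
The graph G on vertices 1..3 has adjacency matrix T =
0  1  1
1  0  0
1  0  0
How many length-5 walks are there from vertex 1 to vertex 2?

The number of length-5 walks from vertex 1 to vertex 2 is entry (1,2) of T⁵, where T is the adjacency matrix.
T² = [[2, 0, 0], [0, 1, 1], [0, 1, 1]]
T³ = [[0, 2, 2], [2, 0, 0], [2, 0, 0]]
T⁴ = [[4, 0, 0], [0, 2, 2], [0, 2, 2]]
T⁵ = [[0, 4, 4], [4, 0, 0], [4, 0, 0]]

4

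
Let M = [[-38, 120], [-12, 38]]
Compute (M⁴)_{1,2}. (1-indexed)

0

tr M = 0 and det M = -4, so the characteristic polynomial is λ² − (0)λ + (-4) with roots -2 and 2.
Eigenvectors give P = [[10, -3], [3, -1]] with P⁻¹ = [[1, -3], [3, -10]], and M = P·diag(-2, 2)·P⁻¹.
Then M⁴ = P·diag(16, 16)·P⁻¹ = [[160, -48], [48, -16]] · [[1, -3], [3, -10]] = [[16, 0], [0, 16]].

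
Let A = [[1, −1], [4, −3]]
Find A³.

[[5, −3], [12, −7]]

A² = [[−3, 2], [−8, 5]]
A³ = [[5, −3], [12, −7]]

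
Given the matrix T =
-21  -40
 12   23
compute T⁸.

[[-32799, -65600], [19680, 39361]]

tr T = 2 and det T = -3, so the characteristic polynomial is λ² − (2)λ + (-3) with roots 3 and -1.
Eigenvectors give P = [[-5, -2], [3, 1]] with P⁻¹ = [[1, 2], [-3, -5]], and T = P·diag(3, -1)·P⁻¹.
Then T⁸ = P·diag(6561, 1)·P⁻¹ = [[-32805, -2], [19683, 1]] · [[1, 2], [-3, -5]] = [[-32799, -65600], [19680, 39361]].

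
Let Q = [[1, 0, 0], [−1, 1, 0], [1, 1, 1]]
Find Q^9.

Q = I + N where N = [[0, 0, 0], [−1, 0, 0], [1, 1, 0]] is strictly lower-triangular, so N^3 = 0.
(I + N)^9 = I + 9·N + 36·N^2 = [[1, 0, 0], [−9, 1, 0], [−27, 9, 1]].

[[1, 0, 0], [−9, 1, 0], [−27, 9, 1]]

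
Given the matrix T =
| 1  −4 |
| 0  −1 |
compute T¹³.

T² = I (check: tr T = 0 and det T = −1), so T¹³ = T since 13 is odd.

[[1, −4], [0, −1]]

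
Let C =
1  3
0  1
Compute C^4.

[[1, 12], [0, 1]]

C = I + N where N = [[0, 3], [0, 0]] is strictly upper-triangular, so N^2 = 0.
(I + N)^4 = I + 4·N = [[1, 12], [0, 1]].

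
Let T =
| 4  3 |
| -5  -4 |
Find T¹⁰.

[[1, 0], [0, 1]]

T² = I (check: tr T = 0 and det T = -1), so T¹⁰ = I since 10 is even.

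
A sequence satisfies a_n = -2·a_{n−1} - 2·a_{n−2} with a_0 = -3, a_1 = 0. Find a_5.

With companion matrix C = [[-2, -2], [1, 0]], [a_n, a_{n−1}]ᵀ = C·[a_{n−1}, a_{n−2}]ᵀ, so [a_5, a_4]ᵀ = C⁴·[a_1, a_0]ᵀ.
C⁴ = [[-4, 0], [0, -4]], giving [a_5, a_4]ᵀ = [[0], [12]].

0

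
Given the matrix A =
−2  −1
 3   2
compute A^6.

A² = I (check: tr A = 0 and det A = −1), so A^6 = I since 6 is even.

[[1, 0], [0, 1]]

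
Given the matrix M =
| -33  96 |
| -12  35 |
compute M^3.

[[-225, 672], [-84, 251]]

tr M = 2 and det M = -3, so the characteristic polynomial is λ² − (2)λ + (-3) with roots -1 and 3.
Eigenvectors give P = [[3, -8], [1, -3]] with P⁻¹ = [[3, -8], [1, -3]], and M = P·diag(-1, 3)·P⁻¹.
Then M^3 = P·diag(-1, 27)·P⁻¹ = [[-3, -216], [-1, -81]] · [[3, -8], [1, -3]] = [[-225, 672], [-84, 251]].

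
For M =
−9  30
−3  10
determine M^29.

M² = M (a projection; rank 1, trace 1), so M^29 = M.

[[−9, 30], [−3, 10]]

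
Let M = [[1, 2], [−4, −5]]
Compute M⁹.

tr M = −4 and det M = 3, so the characteristic polynomial is λ² − (−4)λ + (3) with roots −1 and −3.
Eigenvectors give P = [[−1, −1], [1, 2]] with P⁻¹ = [[−2, −1], [1, 1]], and M = P·diag(−1, −3)·P⁻¹.
Then M⁹ = P·diag(−1, −19683)·P⁻¹ = [[1, 19683], [−1, −39366]] · [[−2, −1], [1, 1]] = [[19681, 19682], [−39364, −39365]].

[[19681, 19682], [−39364, −39365]]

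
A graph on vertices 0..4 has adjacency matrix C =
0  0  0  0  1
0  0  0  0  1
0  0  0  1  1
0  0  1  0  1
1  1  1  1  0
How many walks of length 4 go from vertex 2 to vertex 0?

5

The number of length-4 walks from vertex 2 to vertex 0 is entry (2,0) of C⁴, where C is the adjacency matrix.
C² = [[1, 1, 1, 1, 0], [1, 1, 1, 1, 0], [1, 1, 2, 1, 1], [1, 1, 1, 2, 1], [0, 0, 1, 1, 4]]
C³ = [[0, 0, 1, 1, 4], [0, 0, 1, 1, 4], [1, 1, 2, 3, 5], [1, 1, 3, 2, 5], [4, 4, 5, 5, 2]]
C⁴ = [[4, 4, 5, 5, 2], [4, 4, 5, 5, 2], [5, 5, 8, 7, 7], [5, 5, 7, 8, 7], [2, 2, 7, 7, 18]]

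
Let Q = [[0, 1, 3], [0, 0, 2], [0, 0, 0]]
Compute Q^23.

Q is strictly triangular, hence nilpotent: Q^3 = 0, so Q^23 = 0.

[[0, 0, 0], [0, 0, 0], [0, 0, 0]]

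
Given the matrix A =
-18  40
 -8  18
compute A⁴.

[[16, 0], [0, 16]]

tr A = 0 and det A = -4, so the characteristic polynomial is λ² − (0)λ + (-4) with roots -2 and 2.
Eigenvectors give P = [[-5, -2], [-2, -1]] with P⁻¹ = [[-1, 2], [2, -5]], and A = P·diag(-2, 2)·P⁻¹.
Then A⁴ = P·diag(16, 16)·P⁻¹ = [[-80, -32], [-32, -16]] · [[-1, 2], [2, -5]] = [[16, 0], [0, 16]].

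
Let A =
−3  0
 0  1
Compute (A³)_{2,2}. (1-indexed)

1

A² = [[9, 0], [0, 1]]
A³ = [[−27, 0], [0, 1]]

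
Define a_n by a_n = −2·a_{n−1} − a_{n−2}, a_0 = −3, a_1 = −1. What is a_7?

With companion matrix B = [[−2, −1], [1, 0]], [a_n, a_{n−1}]ᵀ = B·[a_{n−1}, a_{n−2}]ᵀ, so [a_7, a_6]ᵀ = B⁶·[a_1, a_0]ᵀ.
B⁶ = [[7, 6], [−6, −5]], giving [a_7, a_6]ᵀ = [[−25], [21]].

−25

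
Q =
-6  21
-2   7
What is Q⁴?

Q² = Q (a projection; rank 1, trace 1), so Q⁴ = Q.

[[-6, 21], [-2, 7]]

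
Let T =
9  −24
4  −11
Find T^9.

tr T = −2 and det T = −3, so the characteristic polynomial is λ² − (−2)λ + (−3) with roots −3 and 1.
Eigenvectors give P = [[2, 3], [1, 1]] with P⁻¹ = [[−1, 3], [1, −2]], and T = P·diag(−3, 1)·P⁻¹.
Then T^9 = P·diag(−19683, 1)·P⁻¹ = [[−39366, 3], [−19683, 1]] · [[−1, 3], [1, −2]] = [[39369, −118104], [19684, −59051]].

[[39369, −118104], [19684, −59051]]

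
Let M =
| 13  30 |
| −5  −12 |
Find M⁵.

[[793, 1650], [−275, −582]]

tr M = 1 and det M = −6, so the characteristic polynomial is λ² − (1)λ + (−6) with roots 3 and −2.
Eigenvectors give P = [[3, −2], [−1, 1]] with P⁻¹ = [[1, 2], [1, 3]], and M = P·diag(3, −2)·P⁻¹.
Then M⁵ = P·diag(243, −32)·P⁻¹ = [[729, 64], [−243, −32]] · [[1, 2], [1, 3]] = [[793, 1650], [−275, −582]].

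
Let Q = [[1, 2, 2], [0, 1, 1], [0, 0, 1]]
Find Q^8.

Q = I + N where N = [[0, 2, 2], [0, 0, 1], [0, 0, 0]] is strictly upper-triangular, so N^3 = 0.
(I + N)^8 = I + 8·N + 28·N^2 = [[1, 16, 72], [0, 1, 8], [0, 0, 1]].

[[1, 16, 72], [0, 1, 8], [0, 0, 1]]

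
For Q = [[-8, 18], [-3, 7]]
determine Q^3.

tr Q = -1 and det Q = -2, so the characteristic polynomial is λ² − (-1)λ + (-2) with roots -2 and 1.
Eigenvectors give P = [[-3, 2], [-1, 1]] with P⁻¹ = [[-1, 2], [-1, 3]], and Q = P·diag(-2, 1)·P⁻¹.
Then Q^3 = P·diag(-8, 1)·P⁻¹ = [[24, 2], [8, 1]] · [[-1, 2], [-1, 3]] = [[-26, 54], [-9, 19]].

[[-26, 54], [-9, 19]]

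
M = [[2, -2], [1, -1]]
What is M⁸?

M² = M (a projection; rank 1, trace 1), so M⁸ = M.

[[2, -2], [1, -1]]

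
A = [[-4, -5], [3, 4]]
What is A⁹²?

A² = I (check: tr A = 0 and det A = -1), so A⁹² = I since 92 is even.

[[1, 0], [0, 1]]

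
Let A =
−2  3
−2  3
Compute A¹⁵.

[[−2, 3], [−2, 3]]

A² = A (a projection; rank 1, trace 1), so A¹⁵ = A.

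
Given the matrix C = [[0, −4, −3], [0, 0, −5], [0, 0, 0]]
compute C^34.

[[0, 0, 0], [0, 0, 0], [0, 0, 0]]

C is strictly triangular, hence nilpotent: C^3 = 0, so C^34 = 0.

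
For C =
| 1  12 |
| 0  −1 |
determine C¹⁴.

C² = I (check: tr C = 0 and det C = −1), so C¹⁴ = I since 14 is even.

[[1, 0], [0, 1]]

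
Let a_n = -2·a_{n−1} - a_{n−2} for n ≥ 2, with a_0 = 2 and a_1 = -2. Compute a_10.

With companion matrix A = [[-2, -1], [1, 0]], [a_n, a_{n−1}]ᵀ = A·[a_{n−1}, a_{n−2}]ᵀ, so [a_10, a_9]ᵀ = A^9·[a_1, a_0]ᵀ.
A^9 = [[-10, -9], [9, 8]], giving [a_10, a_9]ᵀ = [[2], [-2]].

2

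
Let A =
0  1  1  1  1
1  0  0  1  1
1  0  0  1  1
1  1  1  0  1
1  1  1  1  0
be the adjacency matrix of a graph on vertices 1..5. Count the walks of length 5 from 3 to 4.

124

The number of length-5 walks from vertex 3 to vertex 4 is entry (3,4) of A^5, where A is the adjacency matrix.
A^2 = [[4, 2, 2, 3, 3], [2, 3, 3, 2, 2], [2, 3, 3, 2, 2], [3, 2, 2, 4, 3], [3, 2, 2, 3, 4]]
A^3 = [[10, 10, 10, 11, 11], [10, 6, 6, 10, 10], [10, 6, 6, 10, 10], [11, 10, 10, 10, 11], [11, 10, 10, 11, 10]]
A^4 = [[42, 32, 32, 41, 41], [32, 30, 30, 32, 32], [32, 30, 30, 32, 32], [41, 32, 32, 42, 41], [41, 32, 32, 41, 42]]
A^5 = [[146, 124, 124, 147, 147], [124, 96, 96, 124, 124], [124, 96, 96, 124, 124], [147, 124, 124, 146, 147], [147, 124, 124, 147, 146]]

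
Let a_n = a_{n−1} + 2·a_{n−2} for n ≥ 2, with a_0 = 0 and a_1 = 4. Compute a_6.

84

With companion matrix M = [[1, 2], [1, 0]], [a_n, a_{n−1}]ᵀ = M·[a_{n−1}, a_{n−2}]ᵀ, so [a_6, a_5]ᵀ = M⁵·[a_1, a_0]ᵀ.
M⁵ = [[21, 22], [11, 10]], giving [a_6, a_5]ᵀ = [[84], [44]].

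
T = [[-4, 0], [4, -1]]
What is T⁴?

T² = [[16, 0], [-20, 1]]
T³ = [[-64, 0], [84, -1]]
T⁴ = [[256, 0], [-340, 1]]

[[256, 0], [-340, 1]]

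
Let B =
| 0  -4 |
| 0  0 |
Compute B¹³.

B is strictly triangular, hence nilpotent: B² = 0, so B¹³ = 0.

[[0, 0], [0, 0]]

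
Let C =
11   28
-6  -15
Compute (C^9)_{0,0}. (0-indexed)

118091

tr C = -4 and det C = 3, so the characteristic polynomial is λ² − (-4)λ + (3) with roots -3 and -1.
Eigenvectors give P = [[-2, -7], [1, 3]] with P⁻¹ = [[3, 7], [-1, -2]], and C = P·diag(-3, -1)·P⁻¹.
Then C^9 = P·diag(-19683, -1)·P⁻¹ = [[39366, 7], [-19683, -3]] · [[3, 7], [-1, -2]] = [[118091, 275548], [-59046, -137775]].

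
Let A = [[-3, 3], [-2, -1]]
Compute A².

[[3, -12], [8, -5]]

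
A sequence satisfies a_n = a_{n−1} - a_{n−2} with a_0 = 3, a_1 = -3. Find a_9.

With companion matrix T = [[1, -1], [1, 0]], [a_n, a_{n−1}]ᵀ = T·[a_{n−1}, a_{n−2}]ᵀ, so [a_9, a_8]ᵀ = T⁸·[a_1, a_0]ᵀ.
T⁸ = [[0, -1], [1, -1]], giving [a_9, a_8]ᵀ = [[-3], [-6]].

-3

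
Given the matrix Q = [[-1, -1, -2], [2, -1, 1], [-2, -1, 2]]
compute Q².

[[3, 4, -3], [-6, -2, -3], [-4, 1, 7]]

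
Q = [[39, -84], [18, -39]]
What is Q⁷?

tr Q = 0 and det Q = -9, so the characteristic polynomial is λ² − (0)λ + (-9) with roots -3 and 3.
Eigenvectors give P = [[2, 7], [1, 3]] with P⁻¹ = [[-3, 7], [1, -2]], and Q = P·diag(-3, 3)·P⁻¹.
Then Q⁷ = P·diag(-2187, 2187)·P⁻¹ = [[-4374, 15309], [-2187, 6561]] · [[-3, 7], [1, -2]] = [[28431, -61236], [13122, -28431]].

[[28431, -61236], [13122, -28431]]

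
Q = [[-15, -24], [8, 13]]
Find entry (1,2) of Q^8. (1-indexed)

tr Q = -2 and det Q = -3, so the characteristic polynomial is λ² − (-2)λ + (-3) with roots 1 and -3.
Eigenvectors give P = [[-3, 2], [2, -1]] with P⁻¹ = [[1, 2], [2, 3]], and Q = P·diag(1, -3)·P⁻¹.
Then Q^8 = P·diag(1, 6561)·P⁻¹ = [[-3, 13122], [2, -6561]] · [[1, 2], [2, 3]] = [[26241, 39360], [-13120, -19679]].

39360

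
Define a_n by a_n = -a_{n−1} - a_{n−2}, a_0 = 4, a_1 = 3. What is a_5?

With companion matrix T = [[-1, -1], [1, 0]], [a_n, a_{n−1}]ᵀ = T·[a_{n−1}, a_{n−2}]ᵀ, so [a_5, a_4]ᵀ = T⁴·[a_1, a_0]ᵀ.
T⁴ = [[-1, -1], [1, 0]], giving [a_5, a_4]ᵀ = [[-7], [3]].

-7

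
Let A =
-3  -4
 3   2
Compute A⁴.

A² = [[-3, 4], [-3, -8]]
A³ = [[21, 20], [-15, -4]]
A⁴ = [[-3, -44], [33, 52]]

[[-3, -44], [33, 52]]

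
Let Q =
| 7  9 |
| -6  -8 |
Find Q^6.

tr Q = -1 and det Q = -2, so the characteristic polynomial is λ² − (-1)λ + (-2) with roots 1 and -2.
Eigenvectors give P = [[-3, -1], [2, 1]] with P⁻¹ = [[-1, -1], [2, 3]], and Q = P·diag(1, -2)·P⁻¹.
Then Q^6 = P·diag(1, 64)·P⁻¹ = [[-3, -64], [2, 64]] · [[-1, -1], [2, 3]] = [[-125, -189], [126, 190]].

[[-125, -189], [126, 190]]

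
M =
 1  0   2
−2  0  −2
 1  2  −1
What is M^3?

[[−5, 0, −2], [2, −4, 2], [−1, −2, −3]]

M^2 = [[3, 4, 0], [−4, −4, −2], [−4, −2, −1]]
M^3 = [[−5, 0, −2], [2, −4, 2], [−1, −2, −3]]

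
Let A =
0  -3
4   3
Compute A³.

[[-36, 9], [-12, -45]]

A² = [[-12, -9], [12, -3]]
A³ = [[-36, 9], [-12, -45]]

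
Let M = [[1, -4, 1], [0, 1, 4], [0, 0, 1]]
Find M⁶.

M = I + N where N = [[0, -4, 1], [0, 0, 4], [0, 0, 0]] is strictly upper-triangular, so N³ = 0.
(I + N)⁶ = I + 6·N + 15·N² = [[1, -24, -234], [0, 1, 24], [0, 0, 1]].

[[1, -24, -234], [0, 1, 24], [0, 0, 1]]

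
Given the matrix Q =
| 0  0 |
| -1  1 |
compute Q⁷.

[[0, 0], [-1, 1]]

Q² = Q (a projection; rank 1, trace 1), so Q⁷ = Q.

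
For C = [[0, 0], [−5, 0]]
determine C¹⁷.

C is strictly triangular, hence nilpotent: C² = 0, so C¹⁷ = 0.

[[0, 0], [0, 0]]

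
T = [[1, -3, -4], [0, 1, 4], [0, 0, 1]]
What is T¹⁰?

T = I + N where N = [[0, -3, -4], [0, 0, 4], [0, 0, 0]] is strictly upper-triangular, so N³ = 0.
(I + N)¹⁰ = I + 10·N + 45·N² = [[1, -30, -580], [0, 1, 40], [0, 0, 1]].

[[1, -30, -580], [0, 1, 40], [0, 0, 1]]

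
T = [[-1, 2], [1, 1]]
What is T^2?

[[3, 0], [0, 3]]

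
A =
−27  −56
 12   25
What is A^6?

[[5097, 10192], [−2184, −4367]]

tr A = −2 and det A = −3, so the characteristic polynomial is λ² − (−2)λ + (−3) with roots −3 and 1.
Eigenvectors give P = [[7, −2], [−3, 1]] with P⁻¹ = [[1, 2], [3, 7]], and A = P·diag(−3, 1)·P⁻¹.
Then A^6 = P·diag(729, 1)·P⁻¹ = [[5103, −2], [−2187, 1]] · [[1, 2], [3, 7]] = [[5097, 10192], [−2184, −4367]].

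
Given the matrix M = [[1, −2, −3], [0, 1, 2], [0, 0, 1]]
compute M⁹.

[[1, −18, −171], [0, 1, 18], [0, 0, 1]]

M = I + N where N = [[0, −2, −3], [0, 0, 2], [0, 0, 0]] is strictly upper-triangular, so N³ = 0.
(I + N)⁹ = I + 9·N + 36·N² = [[1, −18, −171], [0, 1, 18], [0, 0, 1]].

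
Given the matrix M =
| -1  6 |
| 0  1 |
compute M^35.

[[-1, 6], [0, 1]]

M² = I (check: tr M = 0 and det M = -1), so M^35 = M since 35 is odd.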